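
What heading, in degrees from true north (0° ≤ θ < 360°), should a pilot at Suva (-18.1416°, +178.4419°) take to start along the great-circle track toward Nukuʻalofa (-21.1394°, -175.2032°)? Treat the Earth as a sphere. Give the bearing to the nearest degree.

118°

Δλ = -175.2032 − 178.4419 = -353.6451°; wrapped into (−180°, 180°]: 6.3549°.
θ = atan2( sin Δλ · cos φ₂ , cos φ₁ · sin φ₂ − sin φ₁ · cos φ₂ · cos Δλ )
  = atan2(0.10324, -0.05408) = 117.648° → normalised to [0°, 360°): 117.648°.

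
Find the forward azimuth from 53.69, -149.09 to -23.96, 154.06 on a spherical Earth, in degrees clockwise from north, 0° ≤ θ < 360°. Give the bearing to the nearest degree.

230°

Δλ = 154.06 − -149.09 = 303.15°; wrapped into (−180°, 180°]: -56.85°.
θ = atan2( sin Δλ · cos φ₂ , cos φ₁ · sin φ₂ − sin φ₁ · cos φ₂ · cos Δλ )
  = atan2(-0.76510, -0.64315) = -130.051° → normalised to [0°, 360°): 229.949°.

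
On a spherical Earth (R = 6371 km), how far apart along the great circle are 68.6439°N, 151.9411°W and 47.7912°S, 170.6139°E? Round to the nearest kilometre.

Δλ = 170.6139 − -151.9411 = 322.5550°; wrapped into (−180°, 180°]: -37.4450°.
Δφ = -47.7912 − 68.6439 = -116.4351°.
a = sin²(Δφ/2) + cos φ₁ · cos φ₂ · sin²(Δλ/2) = 0.747799.
c = 2·atan2(√a, √(1−a)) = 2.08932 rad → d = 6371·c ≈ 13311.06 km.

13311 km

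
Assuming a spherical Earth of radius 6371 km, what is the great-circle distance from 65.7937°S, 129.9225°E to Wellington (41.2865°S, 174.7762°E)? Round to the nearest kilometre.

3880 km

Δλ = 174.7762 − 129.9225 = 44.8537°.
Δφ = -41.2865 − -65.7937 = 24.5072°.
a = sin²(Δφ/2) + cos φ₁ · cos φ₂ · sin²(Δλ/2) = 0.089888.
c = 2·atan2(√a, √(1−a)) = 0.60899 rad → d = 6371·c ≈ 3879.89 km.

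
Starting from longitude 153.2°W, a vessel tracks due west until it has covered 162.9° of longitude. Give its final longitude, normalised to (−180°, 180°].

43.9°E

Start at -153.2°; shift −162.9° → -316.1°.
-316.1° lies outside (−180°, 180°]; add 360° → +43.9°.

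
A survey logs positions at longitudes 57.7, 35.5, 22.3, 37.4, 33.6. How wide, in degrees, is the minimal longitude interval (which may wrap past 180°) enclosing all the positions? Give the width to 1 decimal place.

35.4°

Sort the longitudes: +22.3°, +33.6°, +35.5°, +37.4°, +57.7°.
Eastward gaps between consecutive values (wrapping around): 11.3°, 1.9°, 1.9°, 20.3°, 324.6°.
Largest gap = 324.6° ⇒ minimal covering band is its complement: 360° − 324.6° = 35.4°.
Band runs from +22.3° eastward to +57.7°.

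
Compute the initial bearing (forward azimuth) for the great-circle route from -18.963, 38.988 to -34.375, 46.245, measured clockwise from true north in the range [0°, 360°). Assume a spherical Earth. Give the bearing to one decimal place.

158.7°

Δλ = 46.245 − 38.988 = 7.257°.
θ = atan2( sin Δλ · cos φ₂ , cos φ₁ · sin φ₂ − sin φ₁ · cos φ₂ · cos Δλ )
  = atan2(0.10426, -0.26791) = 158.736° → normalised to [0°, 360°): 158.736°.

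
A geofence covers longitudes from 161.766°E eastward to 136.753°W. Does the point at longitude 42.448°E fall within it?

Band width going east from +161.766° to -136.753°: ((-136.753 − 161.766) mod 360) = 61.481°.
Offset of +42.448° east of the west edge: ((42.448 − 161.766) mod 360) = 240.682°.
240.682° > 61.481° ⇒ outside.

No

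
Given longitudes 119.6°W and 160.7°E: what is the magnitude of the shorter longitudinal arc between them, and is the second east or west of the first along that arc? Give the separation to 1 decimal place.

Raw difference: 160.7 − -119.6 = 280.3°.
Normalise into (−180°, 180°]: 280.3° − 360° = -79.7°.
Negative ⇒ the second point lies to the west; separation 79.7°.

79.7° west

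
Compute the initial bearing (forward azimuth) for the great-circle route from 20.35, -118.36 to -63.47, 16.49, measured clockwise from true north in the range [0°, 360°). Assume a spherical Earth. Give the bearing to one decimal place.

156.5°

Δλ = 16.49 − -118.36 = 134.85°.
θ = atan2( sin Δλ · cos φ₂ , cos φ₁ · sin φ₂ − sin φ₁ · cos φ₂ · cos Δλ )
  = atan2(0.31667, -0.72931) = 156.530° → normalised to [0°, 360°): 156.530°.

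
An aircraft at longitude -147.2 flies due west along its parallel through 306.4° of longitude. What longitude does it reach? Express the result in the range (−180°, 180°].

Start at -147.2°; shift −306.4° → -453.6°.
-453.6° lies outside (−180°, 180°]; add 360° → -93.6°.

-93.6°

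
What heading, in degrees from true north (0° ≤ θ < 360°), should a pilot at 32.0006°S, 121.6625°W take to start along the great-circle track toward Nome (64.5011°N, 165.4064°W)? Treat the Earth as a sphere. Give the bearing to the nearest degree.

342°

Δλ = -165.4064 − -121.6625 = -43.7439°.
θ = atan2( sin Δλ · cos φ₂ , cos φ₁ · sin φ₂ − sin φ₁ · cos φ₂ · cos Δλ )
  = atan2(-0.29766, 0.93025) = -17.744° → normalised to [0°, 360°): 342.256°.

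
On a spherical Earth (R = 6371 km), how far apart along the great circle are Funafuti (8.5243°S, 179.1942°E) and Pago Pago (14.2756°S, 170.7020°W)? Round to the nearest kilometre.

Δλ = -170.7020 − 179.1942 = -349.8962°; wrapped into (−180°, 180°]: 10.1038°.
Δφ = -14.2756 − -8.5243 = -5.7513°.
a = sin²(Δφ/2) + cos φ₁ · cos φ₂ · sin²(Δλ/2) = 0.009949.
c = 2·atan2(√a, √(1−a)) = 0.19982 rad → d = 6371·c ≈ 1273.04 km.

1273 km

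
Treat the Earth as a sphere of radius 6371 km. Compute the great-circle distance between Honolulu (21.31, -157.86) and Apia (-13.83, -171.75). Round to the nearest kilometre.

Δλ = -171.75 − -157.86 = -13.89°.
Δφ = -13.83 − 21.31 = -35.14°.
a = sin²(Δφ/2) + cos φ₁ · cos φ₂ · sin²(Δλ/2) = 0.104352.
c = 2·atan2(√a, √(1−a)) = 0.65787 rad → d = 6371·c ≈ 4191.30 km.

4191 km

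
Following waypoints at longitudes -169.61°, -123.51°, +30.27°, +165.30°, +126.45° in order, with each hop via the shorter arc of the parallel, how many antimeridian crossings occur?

0

Leg 1: -169.61° → -123.51°, shortest Δλ = 46.1° (east) — does not cross 180°.
Leg 2: -123.51° → +30.27°, shortest Δλ = 153.78° (east) — does not cross 180°.
Leg 3: +30.27° → +165.30°, shortest Δλ = 135.03° (east) — does not cross 180°.
Leg 4: +165.30° → +126.45°, shortest Δλ = -38.85° (west) — does not cross 180°.
Total crossings: 0.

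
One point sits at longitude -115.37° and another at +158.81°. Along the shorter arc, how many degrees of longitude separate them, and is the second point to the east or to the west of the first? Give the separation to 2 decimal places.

Raw difference: 158.81 − -115.37 = 274.18°.
Normalise into (−180°, 180°]: 274.18° − 360° = -85.82°.
Negative ⇒ the second point lies to the west; separation 85.82°.

85.82° west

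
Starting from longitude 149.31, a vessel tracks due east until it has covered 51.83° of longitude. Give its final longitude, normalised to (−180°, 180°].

-158.86°

Start at +149.31°; shift +51.83° → +201.14°.
+201.14° lies outside (−180°, 180°]; subtract 360° → -158.86°.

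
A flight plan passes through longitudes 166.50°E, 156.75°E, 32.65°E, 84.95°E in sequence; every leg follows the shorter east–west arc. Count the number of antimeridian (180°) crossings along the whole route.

Leg 1: +166.50° → +156.75°, shortest Δλ = -9.75° (west) — does not cross 180°.
Leg 2: +156.75° → +32.65°, shortest Δλ = -124.1° (west) — does not cross 180°.
Leg 3: +32.65° → +84.95°, shortest Δλ = 52.3° (east) — does not cross 180°.
Total crossings: 0.

0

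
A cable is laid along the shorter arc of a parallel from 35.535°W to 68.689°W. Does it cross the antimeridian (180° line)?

Signed shortest Δλ = ((-68.689 − -35.535 + 180) mod 360) − 180 = -33.154°.
Going west by 33.154° from -35.535° reaches -68.689° without touching 180°.

No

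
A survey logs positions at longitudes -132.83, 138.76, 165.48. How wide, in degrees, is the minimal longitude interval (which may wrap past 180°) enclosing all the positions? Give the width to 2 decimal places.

88.41°

Sort the longitudes: -132.83°, +138.76°, +165.48°.
Eastward gaps between consecutive values (wrapping around): 271.59°, 26.72°, 61.69°.
Largest gap = 271.59° ⇒ minimal covering band is its complement: 360° − 271.59° = 88.41°.
Band runs from +138.76° eastward to -132.83°, crossing the antimeridian.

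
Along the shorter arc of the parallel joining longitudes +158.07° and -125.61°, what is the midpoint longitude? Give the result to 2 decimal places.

-163.77°

Signed shortest Δλ from +158.07° to -125.61° is +76.32°.
Midpoint longitude = +158.07° + (+76.32°)/2 = +158.07° + 38.16° = +196.23°.
Normalise into (−180°, 180°]: -163.77°.
(The naïve average (+158.07 + -125.61)/2 = 16.23° is on the wrong side of the globe.)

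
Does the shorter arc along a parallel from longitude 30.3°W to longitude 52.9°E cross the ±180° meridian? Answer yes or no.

Signed shortest Δλ = ((52.9 − -30.3 + 180) mod 360) − 180 = 83.2°.
Going east by 83.2° from -30.3° reaches +52.9° without touching 180°.

No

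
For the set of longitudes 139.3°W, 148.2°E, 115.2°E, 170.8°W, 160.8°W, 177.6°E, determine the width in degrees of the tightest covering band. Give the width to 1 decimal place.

Sort the longitudes: -170.8°, -160.8°, -139.3°, +115.2°, +148.2°, +177.6°.
Eastward gaps between consecutive values (wrapping around): 10.0°, 21.5°, 254.5°, 33.0°, 29.4°, 11.6°.
Largest gap = 254.5° ⇒ minimal covering band is its complement: 360° − 254.5° = 105.5°.
Band runs from +115.2° eastward to -139.3°, crossing the antimeridian.

105.5°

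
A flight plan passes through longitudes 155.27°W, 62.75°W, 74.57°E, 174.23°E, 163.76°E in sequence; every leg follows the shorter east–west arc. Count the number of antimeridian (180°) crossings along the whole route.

Leg 1: -155.27° → -62.75°, shortest Δλ = 92.52° (east) — does not cross 180°.
Leg 2: -62.75° → +74.57°, shortest Δλ = 137.32° (east) — does not cross 180°.
Leg 3: +74.57° → +174.23°, shortest Δλ = 99.66° (east) — does not cross 180°.
Leg 4: +174.23° → +163.76°, shortest Δλ = -10.47° (west) — does not cross 180°.
Total crossings: 0.

0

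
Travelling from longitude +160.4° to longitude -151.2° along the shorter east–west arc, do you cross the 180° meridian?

Naïve |-151.2 − 160.4| = 311.6° > 180°, so the shorter arc goes the other way round — across 180°.
Signed shortest Δλ = ((-151.2 − 160.4 + 180) mod 360) − 180 = 48.4°.
Going east by 48.4° from +160.4° passes through 180° before reaching -151.2°.

Yes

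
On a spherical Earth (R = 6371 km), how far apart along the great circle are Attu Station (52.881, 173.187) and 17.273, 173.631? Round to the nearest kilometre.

3960 km

Δλ = 173.631 − 173.187 = 0.444°.
Δφ = 17.273 − 52.881 = -35.608°.
a = sin²(Δφ/2) + cos φ₁ · cos φ₂ · sin²(Δλ/2) = 0.093499.
c = 2·atan2(√a, √(1−a)) = 0.62151 rad → d = 6371·c ≈ 3959.62 km.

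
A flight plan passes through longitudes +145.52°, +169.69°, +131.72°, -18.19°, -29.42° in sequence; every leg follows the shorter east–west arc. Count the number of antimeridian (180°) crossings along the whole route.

0

Leg 1: +145.52° → +169.69°, shortest Δλ = 24.17° (east) — does not cross 180°.
Leg 2: +169.69° → +131.72°, shortest Δλ = -37.97° (west) — does not cross 180°.
Leg 3: +131.72° → -18.19°, shortest Δλ = -149.91° (west) — does not cross 180°.
Leg 4: -18.19° → -29.42°, shortest Δλ = -11.23° (west) — does not cross 180°.
Total crossings: 0.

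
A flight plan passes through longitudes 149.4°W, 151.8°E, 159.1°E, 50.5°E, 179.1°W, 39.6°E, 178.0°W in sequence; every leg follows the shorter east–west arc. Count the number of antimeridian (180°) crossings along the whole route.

Leg 1: -149.4° → +151.8°, shortest Δλ = -58.8° (west) — crosses 180°.
Leg 2: +151.8° → +159.1°, shortest Δλ = 7.3° (east) — does not cross 180°.
Leg 3: +159.1° → +50.5°, shortest Δλ = -108.6° (west) — does not cross 180°.
Leg 4: +50.5° → -179.1°, shortest Δλ = 130.4° (east) — crosses 180°.
Leg 5: -179.1° → +39.6°, shortest Δλ = -141.3° (west) — crosses 180°.
Leg 6: +39.6° → -178.0°, shortest Δλ = 142.4° (east) — crosses 180°.
Total crossings: 4.

4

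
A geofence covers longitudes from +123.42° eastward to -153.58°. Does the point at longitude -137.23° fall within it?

No

Band width going east from +123.42° to -153.58°: ((-153.58 − 123.42) mod 360) = 83.00°.
Offset of -137.23° east of the west edge: ((-137.23 − 123.42) mod 360) = 99.35°.
99.35° > 83.00° ⇒ outside.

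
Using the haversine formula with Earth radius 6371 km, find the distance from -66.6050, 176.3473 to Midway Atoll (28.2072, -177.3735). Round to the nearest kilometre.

Δλ = -177.3735 − 176.3473 = -353.7208°; wrapped into (−180°, 180°]: 6.2792°.
Δφ = 28.2072 − -66.6050 = 94.8122°.
a = sin²(Δφ/2) + cos φ₁ · cos φ₂ · sin²(Δλ/2) = 0.542995.
c = 2·atan2(√a, √(1−a)) = 1.65689 rad → d = 6371·c ≈ 10556.06 km.

10556 km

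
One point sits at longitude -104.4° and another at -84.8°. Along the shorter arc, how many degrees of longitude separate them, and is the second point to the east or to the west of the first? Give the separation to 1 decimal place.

19.6° east

Raw difference: -84.8 − -104.4 = 19.6°.
Normalise into (−180°, 180°]: 19.6° stays 19.6°.
Positive ⇒ the second point lies to the east; separation 19.6°.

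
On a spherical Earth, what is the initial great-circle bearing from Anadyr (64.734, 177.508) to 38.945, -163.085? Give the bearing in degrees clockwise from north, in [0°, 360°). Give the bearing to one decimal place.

146.8°

Δλ = -163.085 − 177.508 = -340.593°; wrapped into (−180°, 180°]: 19.407°.
θ = atan2( sin Δλ · cos φ₂ , cos φ₁ · sin φ₂ − sin φ₁ · cos φ₂ · cos Δλ )
  = atan2(0.25843, -0.39510) = 146.812° → normalised to [0°, 360°): 146.812°.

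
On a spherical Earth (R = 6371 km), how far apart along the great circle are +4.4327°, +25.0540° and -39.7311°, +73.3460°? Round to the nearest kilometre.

6957 km

Δλ = 73.3460 − 25.0540 = 48.2920°.
Δφ = -39.7311 − 4.4327 = -44.1638°.
a = sin²(Δφ/2) + cos φ₁ · cos φ₂ · sin²(Δλ/2) = 0.269627.
c = 2·atan2(√a, √(1−a)) = 1.09196 rad → d = 6371·c ≈ 6956.89 km.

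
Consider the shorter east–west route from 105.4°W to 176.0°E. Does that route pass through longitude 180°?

Naïve |176.0 − -105.4| = 281.4° > 180°, so the shorter arc goes the other way round — across 180°.
Signed shortest Δλ = ((176.0 − -105.4 + 180) mod 360) − 180 = -78.6°.
Going west by 78.6° from -105.4° passes through 180° before reaching +176.0°.

Yes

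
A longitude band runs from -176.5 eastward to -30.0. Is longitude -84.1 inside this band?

Yes

Band width going east from -176.5° to -30.0°: ((-30.0 − -176.5) mod 360) = 146.5°.
Offset of -84.1° east of the west edge: ((-84.1 − -176.5) mod 360) = 92.4°.
92.4° ≤ 146.5° ⇒ inside.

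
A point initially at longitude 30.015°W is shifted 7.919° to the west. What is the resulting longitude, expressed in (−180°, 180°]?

Start at -30.015°; shift −7.919° → -37.934°.
-37.934° already lies in (−180°, 180°].

37.934°W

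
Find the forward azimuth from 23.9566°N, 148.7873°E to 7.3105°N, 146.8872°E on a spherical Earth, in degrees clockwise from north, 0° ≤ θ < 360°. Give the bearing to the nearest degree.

187°

Δλ = 146.8872 − 148.7873 = -1.9001°.
θ = atan2( sin Δλ · cos φ₂ , cos φ₁ · sin φ₂ − sin φ₁ · cos φ₂ · cos Δλ )
  = atan2(-0.03289, -0.28624) = -173.446° → normalised to [0°, 360°): 186.554°.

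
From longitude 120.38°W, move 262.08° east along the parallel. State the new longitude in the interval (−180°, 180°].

Start at -120.38°; shift +262.08° → +141.70°.
+141.70° already lies in (−180°, 180°].

141.70°E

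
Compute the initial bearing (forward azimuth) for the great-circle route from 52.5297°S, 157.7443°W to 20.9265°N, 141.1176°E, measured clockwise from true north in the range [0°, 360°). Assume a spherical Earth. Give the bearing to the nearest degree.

Δλ = 141.1176 − -157.7443 = 298.8619°; wrapped into (−180°, 180°]: -61.1381°.
θ = atan2( sin Δλ · cos φ₂ , cos φ₁ · sin φ₂ − sin φ₁ · cos φ₂ · cos Δλ )
  = atan2(-0.81802, 0.57512) = -54.890° → normalised to [0°, 360°): 305.110°.

305°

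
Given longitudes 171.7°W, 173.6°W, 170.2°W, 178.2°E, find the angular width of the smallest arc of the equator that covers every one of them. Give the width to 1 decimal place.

Sort the longitudes: -173.6°, -171.7°, -170.2°, +178.2°.
Eastward gaps between consecutive values (wrapping around): 1.9°, 1.5°, 348.4°, 8.2°.
Largest gap = 348.4° ⇒ minimal covering band is its complement: 360° − 348.4° = 11.6°.
Band runs from +178.2° eastward to -170.2°, crossing the antimeridian.

11.6°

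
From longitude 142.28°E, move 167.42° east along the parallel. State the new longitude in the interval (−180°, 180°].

Start at +142.28°; shift +167.42° → +309.70°.
+309.70° lies outside (−180°, 180°]; subtract 360° → -50.30°.

50.30°W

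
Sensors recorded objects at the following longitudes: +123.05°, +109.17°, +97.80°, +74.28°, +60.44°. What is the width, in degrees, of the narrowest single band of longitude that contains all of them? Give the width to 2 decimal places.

62.61°

Sort the longitudes: +60.44°, +74.28°, +97.80°, +109.17°, +123.05°.
Eastward gaps between consecutive values (wrapping around): 13.84°, 23.52°, 11.37°, 13.88°, 297.39°.
Largest gap = 297.39° ⇒ minimal covering band is its complement: 360° − 297.39° = 62.61°.
Band runs from +60.44° eastward to +123.05°.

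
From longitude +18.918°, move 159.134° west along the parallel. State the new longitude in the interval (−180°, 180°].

Start at +18.918°; shift −159.134° → -140.216°.
-140.216° already lies in (−180°, 180°].

-140.216°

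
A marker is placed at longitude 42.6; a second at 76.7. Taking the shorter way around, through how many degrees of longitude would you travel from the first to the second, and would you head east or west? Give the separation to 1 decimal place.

34.1° east

Raw difference: 76.7 − 42.6 = 34.1°.
Normalise into (−180°, 180°]: 34.1° stays 34.1°.
Positive ⇒ the second point lies to the east; separation 34.1°.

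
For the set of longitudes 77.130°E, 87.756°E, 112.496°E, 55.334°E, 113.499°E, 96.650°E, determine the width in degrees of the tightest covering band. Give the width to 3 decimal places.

58.165°

Sort the longitudes: +55.334°, +77.130°, +87.756°, +96.650°, +112.496°, +113.499°.
Eastward gaps between consecutive values (wrapping around): 21.796°, 10.626°, 8.894°, 15.846°, 1.003°, 301.835°.
Largest gap = 301.835° ⇒ minimal covering band is its complement: 360° − 301.835° = 58.165°.
Band runs from +55.334° eastward to +113.499°.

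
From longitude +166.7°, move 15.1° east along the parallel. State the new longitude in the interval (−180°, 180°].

Start at +166.7°; shift +15.1° → +181.8°.
+181.8° lies outside (−180°, 180°]; subtract 360° → -178.2°.

-178.2°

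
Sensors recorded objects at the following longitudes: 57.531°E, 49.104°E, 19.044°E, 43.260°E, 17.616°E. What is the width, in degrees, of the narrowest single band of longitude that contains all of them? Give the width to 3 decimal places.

Sort the longitudes: +17.616°, +19.044°, +43.260°, +49.104°, +57.531°.
Eastward gaps between consecutive values (wrapping around): 1.428°, 24.216°, 5.844°, 8.427°, 320.085°.
Largest gap = 320.085° ⇒ minimal covering band is its complement: 360° − 320.085° = 39.915°.
Band runs from +17.616° eastward to +57.531°.

39.915°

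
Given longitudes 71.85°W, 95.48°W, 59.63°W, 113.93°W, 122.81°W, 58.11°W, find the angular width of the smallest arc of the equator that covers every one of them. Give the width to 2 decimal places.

Sort the longitudes: -122.81°, -113.93°, -95.48°, -71.85°, -59.63°, -58.11°.
Eastward gaps between consecutive values (wrapping around): 8.88°, 18.45°, 23.63°, 12.22°, 1.52°, 295.30°.
Largest gap = 295.30° ⇒ minimal covering band is its complement: 360° − 295.30° = 64.70°.
Band runs from -122.81° eastward to -58.11°.

64.70°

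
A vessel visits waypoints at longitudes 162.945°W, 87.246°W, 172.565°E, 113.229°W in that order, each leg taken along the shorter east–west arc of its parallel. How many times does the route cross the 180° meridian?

2

Leg 1: -162.945° → -87.246°, shortest Δλ = 75.699° (east) — does not cross 180°.
Leg 2: -87.246° → +172.565°, shortest Δλ = -100.189° (west) — crosses 180°.
Leg 3: +172.565° → -113.229°, shortest Δλ = 74.206° (east) — crosses 180°.
Total crossings: 2.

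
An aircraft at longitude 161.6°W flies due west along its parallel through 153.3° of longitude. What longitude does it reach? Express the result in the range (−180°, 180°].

Start at -161.6°; shift −153.3° → -314.9°.
-314.9° lies outside (−180°, 180°]; add 360° → +45.1°.

45.1°E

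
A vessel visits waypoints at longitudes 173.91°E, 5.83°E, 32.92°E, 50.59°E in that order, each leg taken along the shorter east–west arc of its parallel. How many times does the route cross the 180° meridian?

0

Leg 1: +173.91° → +5.83°, shortest Δλ = -168.08° (west) — does not cross 180°.
Leg 2: +5.83° → +32.92°, shortest Δλ = 27.09° (east) — does not cross 180°.
Leg 3: +32.92° → +50.59°, shortest Δλ = 17.67° (east) — does not cross 180°.
Total crossings: 0.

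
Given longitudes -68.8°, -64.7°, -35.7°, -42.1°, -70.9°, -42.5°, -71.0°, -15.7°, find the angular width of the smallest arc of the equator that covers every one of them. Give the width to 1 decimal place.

55.3°

Sort the longitudes: -71.0°, -70.9°, -68.8°, -64.7°, -42.5°, -42.1°, -35.7°, -15.7°.
Eastward gaps between consecutive values (wrapping around): 0.1°, 2.1°, 4.1°, 22.2°, 0.4°, 6.4°, 20.0°, 304.7°.
Largest gap = 304.7° ⇒ minimal covering band is its complement: 360° − 304.7° = 55.3°.
Band runs from -71.0° eastward to -15.7°.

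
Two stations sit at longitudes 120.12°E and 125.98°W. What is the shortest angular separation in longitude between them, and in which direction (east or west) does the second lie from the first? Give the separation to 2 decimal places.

Raw difference: -125.98 − 120.12 = -246.1°.
Normalise into (−180°, 180°]: -246.1° + 360° = 113.9°.
Positive ⇒ the second point lies to the east; separation 113.90°.

113.90° east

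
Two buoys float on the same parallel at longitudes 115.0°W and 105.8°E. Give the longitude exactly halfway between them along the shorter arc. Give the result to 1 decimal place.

Signed shortest Δλ from -115.0° to +105.8° is -139.2°.
Midpoint longitude = -115.0° + (-139.2°)/2 = -115.0° − 69.6° = -184.6°.
Normalise into (−180°, 180°]: +175.4°.
(The naïve average (-115.0 + +105.8)/2 = -4.6° is on the wrong side of the globe.)

175.4°E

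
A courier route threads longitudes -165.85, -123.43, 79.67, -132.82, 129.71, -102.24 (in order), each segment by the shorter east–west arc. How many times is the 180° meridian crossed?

4

Leg 1: -165.85° → -123.43°, shortest Δλ = 42.42° (east) — does not cross 180°.
Leg 2: -123.43° → +79.67°, shortest Δλ = -156.9° (west) — crosses 180°.
Leg 3: +79.67° → -132.82°, shortest Δλ = 147.51° (east) — crosses 180°.
Leg 4: -132.82° → +129.71°, shortest Δλ = -97.47° (west) — crosses 180°.
Leg 5: +129.71° → -102.24°, shortest Δλ = 128.05° (east) — crosses 180°.
Total crossings: 4.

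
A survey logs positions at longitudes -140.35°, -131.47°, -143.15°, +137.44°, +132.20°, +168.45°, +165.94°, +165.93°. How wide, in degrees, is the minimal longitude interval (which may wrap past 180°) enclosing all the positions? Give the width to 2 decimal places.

Sort the longitudes: -143.15°, -140.35°, -131.47°, +132.20°, +137.44°, +165.93°, +165.94°, +168.45°.
Eastward gaps between consecutive values (wrapping around): 2.80°, 8.88°, 263.67°, 5.24°, 28.49°, 0.01°, 2.51°, 48.40°.
Largest gap = 263.67° ⇒ minimal covering band is its complement: 360° − 263.67° = 96.33°.
Band runs from +132.20° eastward to -131.47°, crossing the antimeridian.

96.33°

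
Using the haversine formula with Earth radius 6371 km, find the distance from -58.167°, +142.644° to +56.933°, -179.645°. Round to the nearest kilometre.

Δλ = -179.645 − 142.644 = -322.289°; wrapped into (−180°, 180°]: 37.711°.
Δφ = 56.933 − -58.167 = 115.100°.
a = sin²(Δφ/2) + cos φ₁ · cos φ₂ · sin²(Δλ/2) = 0.742158.
c = 2·atan2(√a, √(1−a)) = 2.07638 rad → d = 6371·c ≈ 13228.60 km.

13229 km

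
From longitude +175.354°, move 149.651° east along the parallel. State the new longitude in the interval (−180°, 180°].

-34.995°

Start at +175.354°; shift +149.651° → +325.005°.
+325.005° lies outside (−180°, 180°]; subtract 360° → -34.995°.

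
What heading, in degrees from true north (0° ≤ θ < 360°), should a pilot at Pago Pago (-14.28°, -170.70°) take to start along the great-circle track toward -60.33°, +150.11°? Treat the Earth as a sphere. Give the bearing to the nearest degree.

203°

Δλ = 150.11 − -170.70 = 320.81°; wrapped into (−180°, 180°]: -39.19°.
θ = atan2( sin Δλ · cos φ₂ , cos φ₁ · sin φ₂ − sin φ₁ · cos φ₂ · cos Δλ )
  = atan2(-0.31279, -0.74741) = -157.291° → normalised to [0°, 360°): 202.709°.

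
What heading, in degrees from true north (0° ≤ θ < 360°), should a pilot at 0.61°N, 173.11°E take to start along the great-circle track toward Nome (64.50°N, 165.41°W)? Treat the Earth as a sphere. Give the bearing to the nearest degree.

Δλ = -165.41 − 173.11 = -338.52°; wrapped into (−180°, 180°]: 21.48°.
θ = atan2( sin Δλ · cos φ₂ , cos φ₁ · sin φ₂ − sin φ₁ · cos φ₂ · cos Δλ )
  = atan2(0.15764, 0.89827) = 9.954° → normalised to [0°, 360°): 9.954°.

10°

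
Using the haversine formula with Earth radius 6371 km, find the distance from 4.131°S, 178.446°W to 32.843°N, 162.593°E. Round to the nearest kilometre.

Δλ = 162.593 − -178.446 = 341.039°; wrapped into (−180°, 180°]: -18.961°.
Δφ = 32.843 − -4.131 = 36.974°.
a = sin²(Δφ/2) + cos φ₁ · cos φ₂ · sin²(Δλ/2) = 0.123280.
c = 2·atan2(√a, √(1−a)) = 0.71752 rad → d = 6371·c ≈ 4571.31 km.

4571 km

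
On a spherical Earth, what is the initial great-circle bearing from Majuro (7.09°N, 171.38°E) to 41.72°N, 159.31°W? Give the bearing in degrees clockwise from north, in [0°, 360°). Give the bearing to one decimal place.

32.2°

Δλ = -159.31 − 171.38 = -330.69°; wrapped into (−180°, 180°]: 29.31°.
θ = atan2( sin Δλ · cos φ₂ , cos φ₁ · sin φ₂ − sin φ₁ · cos φ₂ · cos Δλ )
  = atan2(0.36539, 0.58007) = 32.207° → normalised to [0°, 360°): 32.207°.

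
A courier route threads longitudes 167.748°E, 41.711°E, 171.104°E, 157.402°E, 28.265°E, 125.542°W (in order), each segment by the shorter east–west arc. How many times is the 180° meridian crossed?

Leg 1: +167.748° → +41.711°, shortest Δλ = -126.037° (west) — does not cross 180°.
Leg 2: +41.711° → +171.104°, shortest Δλ = 129.393° (east) — does not cross 180°.
Leg 3: +171.104° → +157.402°, shortest Δλ = -13.702° (west) — does not cross 180°.
Leg 4: +157.402° → +28.265°, shortest Δλ = -129.137° (west) — does not cross 180°.
Leg 5: +28.265° → -125.542°, shortest Δλ = -153.807° (west) — does not cross 180°.
Total crossings: 0.

0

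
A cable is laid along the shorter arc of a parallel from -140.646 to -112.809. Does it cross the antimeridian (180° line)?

Signed shortest Δλ = ((-112.809 − -140.646 + 180) mod 360) − 180 = 27.837°.
Going east by 27.837° from -140.646° reaches -112.809° without touching 180°.

No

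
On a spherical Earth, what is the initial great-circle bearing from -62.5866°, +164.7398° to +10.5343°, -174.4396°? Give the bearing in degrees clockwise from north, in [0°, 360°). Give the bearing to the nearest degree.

Δλ = -174.4396 − 164.7398 = -339.1794°; wrapped into (−180°, 180°]: 20.8206°.
θ = atan2( sin Δλ · cos φ₂ , cos φ₁ · sin φ₂ − sin φ₁ · cos φ₂ · cos Δλ )
  = atan2(0.34945, 0.89993) = 21.222° → normalised to [0°, 360°): 21.222°.

21°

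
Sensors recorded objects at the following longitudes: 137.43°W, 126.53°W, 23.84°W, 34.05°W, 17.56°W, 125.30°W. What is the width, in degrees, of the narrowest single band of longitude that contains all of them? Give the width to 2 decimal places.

119.87°

Sort the longitudes: -137.43°, -126.53°, -125.30°, -34.05°, -23.84°, -17.56°.
Eastward gaps between consecutive values (wrapping around): 10.90°, 1.23°, 91.25°, 10.21°, 6.28°, 240.13°.
Largest gap = 240.13° ⇒ minimal covering band is its complement: 360° − 240.13° = 119.87°.
Band runs from -137.43° eastward to -17.56°.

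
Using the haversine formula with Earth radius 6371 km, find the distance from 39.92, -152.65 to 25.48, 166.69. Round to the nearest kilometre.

Δλ = 166.69 − -152.65 = 319.34°; wrapped into (−180°, 180°]: -40.66°.
Δφ = 25.48 − 39.92 = -14.44°.
a = sin²(Δφ/2) + cos φ₁ · cos φ₂ · sin²(Δλ/2) = 0.099365.
c = 2·atan2(√a, √(1−a)) = 0.64138 rad → d = 6371·c ≈ 4086.24 km.

4086 km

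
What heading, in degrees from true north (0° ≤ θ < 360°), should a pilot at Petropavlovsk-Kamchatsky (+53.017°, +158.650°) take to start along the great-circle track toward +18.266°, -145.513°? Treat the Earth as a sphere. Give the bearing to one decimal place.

106.8°

Δλ = -145.513 − 158.650 = -304.163°; wrapped into (−180°, 180°]: 55.837°.
θ = atan2( sin Δλ · cos φ₂ , cos φ₁ · sin φ₂ − sin φ₁ · cos φ₂ · cos Δλ )
  = atan2(0.78575, -0.23742) = 106.812° → normalised to [0°, 360°): 106.812°.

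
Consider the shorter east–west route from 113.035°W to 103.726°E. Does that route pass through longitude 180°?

Naïve |103.726 − -113.035| = 216.761° > 180°, so the shorter arc goes the other way round — across 180°.
Signed shortest Δλ = ((103.726 − -113.035 + 180) mod 360) − 180 = -143.239°.
Going west by 143.239° from -113.035° passes through 180° before reaching +103.726°.

Yes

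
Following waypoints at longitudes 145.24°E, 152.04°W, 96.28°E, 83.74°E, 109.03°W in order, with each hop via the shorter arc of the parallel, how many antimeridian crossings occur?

3

Leg 1: +145.24° → -152.04°, shortest Δλ = 62.72° (east) — crosses 180°.
Leg 2: -152.04° → +96.28°, shortest Δλ = -111.68° (west) — crosses 180°.
Leg 3: +96.28° → +83.74°, shortest Δλ = -12.54° (west) — does not cross 180°.
Leg 4: +83.74° → -109.03°, shortest Δλ = 167.23° (east) — crosses 180°.
Total crossings: 3.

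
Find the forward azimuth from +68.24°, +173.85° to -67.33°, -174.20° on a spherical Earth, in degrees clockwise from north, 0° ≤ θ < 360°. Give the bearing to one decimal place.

Δλ = -174.20 − 173.85 = -348.05°; wrapped into (−180°, 180°]: 11.95°.
θ = atan2( sin Δλ · cos φ₂ , cos φ₁ · sin φ₂ − sin φ₁ · cos φ₂ · cos Δλ )
  = atan2(0.07980, -0.69228) = 173.424° → normalised to [0°, 360°): 173.424°.

173.4°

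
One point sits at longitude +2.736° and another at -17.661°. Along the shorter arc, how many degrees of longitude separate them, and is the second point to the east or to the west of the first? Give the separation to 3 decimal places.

20.397° west

Raw difference: -17.661 − 2.736 = -20.397°.
Normalise into (−180°, 180°]: -20.397° stays -20.397°.
Negative ⇒ the second point lies to the west; separation 20.397°.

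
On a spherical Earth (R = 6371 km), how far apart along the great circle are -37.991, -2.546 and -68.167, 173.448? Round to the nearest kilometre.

8206 km

Δλ = 173.448 − -2.546 = 175.994°.
Δφ = -68.167 − -37.991 = -30.176°.
a = sin²(Δφ/2) + cos φ₁ · cos φ₂ · sin²(Δλ/2) = 0.360498.
c = 2·atan2(√a, √(1−a)) = 1.28804 rad → d = 6371·c ≈ 8206.11 km.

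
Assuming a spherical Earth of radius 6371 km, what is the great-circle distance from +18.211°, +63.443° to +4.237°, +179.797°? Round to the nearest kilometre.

Δλ = 179.797 − 63.443 = 116.354°.
Δφ = 4.237 − 18.211 = -13.974°.
a = sin²(Δφ/2) + cos φ₁ · cos φ₂ · sin²(Δλ/2) = 0.698720.
c = 2·atan2(√a, √(1−a)) = 1.97952 rad → d = 6371·c ≈ 12611.53 km.

12612 km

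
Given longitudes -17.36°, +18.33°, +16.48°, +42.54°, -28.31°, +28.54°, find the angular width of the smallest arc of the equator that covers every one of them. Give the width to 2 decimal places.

70.85°

Sort the longitudes: -28.31°, -17.36°, +16.48°, +18.33°, +28.54°, +42.54°.
Eastward gaps between consecutive values (wrapping around): 10.95°, 33.84°, 1.85°, 10.21°, 14.00°, 289.15°.
Largest gap = 289.15° ⇒ minimal covering band is its complement: 360° − 289.15° = 70.85°.
Band runs from -28.31° eastward to +42.54°.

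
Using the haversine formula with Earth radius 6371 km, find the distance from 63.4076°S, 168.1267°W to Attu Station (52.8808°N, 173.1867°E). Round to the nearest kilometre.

13032 km

Δλ = 173.1867 − -168.1267 = 341.3134°; wrapped into (−180°, 180°]: -18.6866°.
Δφ = 52.8808 − -63.4076 = 116.2884°.
a = sin²(Δφ/2) + cos φ₁ · cos φ₂ · sin²(Δλ/2) = 0.728565.
c = 2·atan2(√a, √(1−a)) = 2.04556 rad → d = 6371·c ≈ 13032.28 km.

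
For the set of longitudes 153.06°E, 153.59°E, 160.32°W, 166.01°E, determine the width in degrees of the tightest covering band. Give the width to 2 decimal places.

Sort the longitudes: -160.32°, +153.06°, +153.59°, +166.01°.
Eastward gaps between consecutive values (wrapping around): 313.38°, 0.53°, 12.42°, 33.67°.
Largest gap = 313.38° ⇒ minimal covering band is its complement: 360° − 313.38° = 46.62°.
Band runs from +153.06° eastward to -160.32°, crossing the antimeridian.

46.62°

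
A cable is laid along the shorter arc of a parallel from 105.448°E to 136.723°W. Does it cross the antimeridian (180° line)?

Naïve |-136.723 − 105.448| = 242.171° > 180°, so the shorter arc goes the other way round — across 180°.
Signed shortest Δλ = ((-136.723 − 105.448 + 180) mod 360) − 180 = 117.829°.
Going east by 117.829° from +105.448° passes through 180° before reaching -136.723°.

Yes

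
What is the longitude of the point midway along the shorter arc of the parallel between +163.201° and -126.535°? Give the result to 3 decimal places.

Signed shortest Δλ from +163.201° to -126.535° is +70.264°.
Midpoint longitude = +163.201° + (+70.264°)/2 = +163.201° + 35.132° = +198.333°.
Normalise into (−180°, 180°]: -161.667°.
(The naïve average (+163.201 + -126.535)/2 = 18.333° is on the wrong side of the globe.)

-161.667°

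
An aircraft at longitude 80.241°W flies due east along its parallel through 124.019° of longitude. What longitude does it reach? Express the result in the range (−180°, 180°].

Start at -80.241°; shift +124.019° → +43.778°.
+43.778° already lies in (−180°, 180°].

43.778°E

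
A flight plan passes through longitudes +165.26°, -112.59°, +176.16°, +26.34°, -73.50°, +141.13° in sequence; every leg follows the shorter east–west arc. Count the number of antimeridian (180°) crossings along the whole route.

Leg 1: +165.26° → -112.59°, shortest Δλ = 82.15° (east) — crosses 180°.
Leg 2: -112.59° → +176.16°, shortest Δλ = -71.25° (west) — crosses 180°.
Leg 3: +176.16° → +26.34°, shortest Δλ = -149.82° (west) — does not cross 180°.
Leg 4: +26.34° → -73.50°, shortest Δλ = -99.84° (west) — does not cross 180°.
Leg 5: -73.50° → +141.13°, shortest Δλ = -145.37° (west) — crosses 180°.
Total crossings: 3.

3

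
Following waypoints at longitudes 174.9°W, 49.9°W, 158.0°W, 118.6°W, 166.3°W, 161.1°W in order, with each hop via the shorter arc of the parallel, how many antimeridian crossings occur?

Leg 1: -174.9° → -49.9°, shortest Δλ = 125.0° (east) — does not cross 180°.
Leg 2: -49.9° → -158.0°, shortest Δλ = -108.1° (west) — does not cross 180°.
Leg 3: -158.0° → -118.6°, shortest Δλ = 39.4° (east) — does not cross 180°.
Leg 4: -118.6° → -166.3°, shortest Δλ = -47.7° (west) — does not cross 180°.
Leg 5: -166.3° → -161.1°, shortest Δλ = 5.2° (east) — does not cross 180°.
Total crossings: 0.

0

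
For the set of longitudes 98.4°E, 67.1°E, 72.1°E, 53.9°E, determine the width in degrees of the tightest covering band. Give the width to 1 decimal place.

44.5°

Sort the longitudes: +53.9°, +67.1°, +72.1°, +98.4°.
Eastward gaps between consecutive values (wrapping around): 13.2°, 5.0°, 26.3°, 315.5°.
Largest gap = 315.5° ⇒ minimal covering band is its complement: 360° − 315.5° = 44.5°.
Band runs from +53.9° eastward to +98.4°.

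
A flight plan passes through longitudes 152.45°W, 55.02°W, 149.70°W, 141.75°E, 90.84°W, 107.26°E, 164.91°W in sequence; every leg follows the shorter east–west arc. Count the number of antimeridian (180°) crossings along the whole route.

4

Leg 1: -152.45° → -55.02°, shortest Δλ = 97.43° (east) — does not cross 180°.
Leg 2: -55.02° → -149.70°, shortest Δλ = -94.68° (west) — does not cross 180°.
Leg 3: -149.70° → +141.75°, shortest Δλ = -68.55° (west) — crosses 180°.
Leg 4: +141.75° → -90.84°, shortest Δλ = 127.41° (east) — crosses 180°.
Leg 5: -90.84° → +107.26°, shortest Δλ = -161.9° (west) — crosses 180°.
Leg 6: +107.26° → -164.91°, shortest Δλ = 87.83° (east) — crosses 180°.
Total crossings: 4.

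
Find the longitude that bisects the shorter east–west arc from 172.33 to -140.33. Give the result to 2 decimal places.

-164.00°

Signed shortest Δλ from +172.33° to -140.33° is +47.34°.
Midpoint longitude = +172.33° + (+47.34°)/2 = +172.33° + 23.67° = +196.00°.
Normalise into (−180°, 180°]: -164.00°.
(The naïve average (+172.33 + -140.33)/2 = 16.0° is on the wrong side of the globe.)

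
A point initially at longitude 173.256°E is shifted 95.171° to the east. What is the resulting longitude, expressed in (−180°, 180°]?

91.573°W

Start at +173.256°; shift +95.171° → +268.427°.
+268.427° lies outside (−180°, 180°]; subtract 360° → -91.573°.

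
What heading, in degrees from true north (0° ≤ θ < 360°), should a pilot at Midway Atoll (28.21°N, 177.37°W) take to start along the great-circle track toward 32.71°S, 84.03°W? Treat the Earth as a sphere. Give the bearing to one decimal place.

Δλ = -84.03 − -177.37 = 93.34°.
θ = atan2( sin Δλ · cos φ₂ , cos φ₁ · sin φ₂ − sin φ₁ · cos φ₂ · cos Δλ )
  = atan2(0.83999, -0.45303) = 118.339° → normalised to [0°, 360°): 118.339°.

118.3°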